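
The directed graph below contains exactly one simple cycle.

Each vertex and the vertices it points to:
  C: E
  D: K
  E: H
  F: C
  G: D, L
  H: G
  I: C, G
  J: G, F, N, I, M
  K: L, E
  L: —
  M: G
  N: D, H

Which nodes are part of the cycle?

D, E, G, H, K

DFS with gray/black marking from D:
D gray
  K gray
    L gray
    L black
    E gray
      H gray
        G gray
          G→D: D is gray → back edge
Back edge closes the cycle D → K → E → H → G → D; its vertices are {D, E, G, H, K}.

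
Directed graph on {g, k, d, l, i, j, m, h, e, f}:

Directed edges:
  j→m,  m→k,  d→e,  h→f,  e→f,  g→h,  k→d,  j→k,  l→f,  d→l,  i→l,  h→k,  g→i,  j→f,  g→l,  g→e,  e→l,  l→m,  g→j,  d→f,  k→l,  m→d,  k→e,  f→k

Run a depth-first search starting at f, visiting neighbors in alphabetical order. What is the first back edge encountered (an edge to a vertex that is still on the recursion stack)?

e→f

DFS from f (visiting neighbors in alphabetical order); mark gray on enter, black on exit:
f gray
  k gray
    d gray
      e gray
        e→f: f is gray → back edge
First back edge: e → f.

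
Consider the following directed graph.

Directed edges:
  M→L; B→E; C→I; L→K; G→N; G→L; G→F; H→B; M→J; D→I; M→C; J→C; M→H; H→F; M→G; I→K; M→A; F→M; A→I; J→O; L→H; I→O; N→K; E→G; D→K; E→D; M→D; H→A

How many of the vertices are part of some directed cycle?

A vertex is on a directed cycle iff it belongs to a strongly connected component of size ≥ 2 (or has a self-loop).
The vertices on cycles are {B, E, F, G, H, L, M} — 7 in total.

7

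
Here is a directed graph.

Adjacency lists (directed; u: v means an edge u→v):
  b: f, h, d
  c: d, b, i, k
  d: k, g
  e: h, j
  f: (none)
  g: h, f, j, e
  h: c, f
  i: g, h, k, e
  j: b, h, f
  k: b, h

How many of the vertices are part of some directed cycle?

A vertex is on a directed cycle iff it belongs to a strongly connected component of size ≥ 2 (or has a self-loop).
The vertices on cycles are {b, c, d, e, g, h, i, j, k} — 9 in total.

9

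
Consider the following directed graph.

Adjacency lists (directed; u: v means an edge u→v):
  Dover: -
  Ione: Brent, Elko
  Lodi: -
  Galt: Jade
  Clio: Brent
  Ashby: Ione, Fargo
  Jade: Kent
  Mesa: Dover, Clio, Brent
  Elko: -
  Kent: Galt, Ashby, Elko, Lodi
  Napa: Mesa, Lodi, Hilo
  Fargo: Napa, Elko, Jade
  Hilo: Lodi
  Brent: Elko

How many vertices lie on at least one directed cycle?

5

A vertex is on a directed cycle iff it belongs to a strongly connected component of size ≥ 2 (or has a self-loop).
The vertices on cycles are {Galt, Jade, Kent, Ashby, Fargo} — 5 in total.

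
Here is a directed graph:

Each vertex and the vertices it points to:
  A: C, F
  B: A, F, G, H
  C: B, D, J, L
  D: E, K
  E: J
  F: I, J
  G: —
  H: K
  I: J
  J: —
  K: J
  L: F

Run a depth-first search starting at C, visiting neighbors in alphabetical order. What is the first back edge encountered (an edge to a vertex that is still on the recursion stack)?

DFS from C (visiting neighbors in alphabetical order); mark gray on enter, black on exit:
C gray
  B gray
    A gray
      A→C: C is gray → back edge
First back edge: A → C.

A->C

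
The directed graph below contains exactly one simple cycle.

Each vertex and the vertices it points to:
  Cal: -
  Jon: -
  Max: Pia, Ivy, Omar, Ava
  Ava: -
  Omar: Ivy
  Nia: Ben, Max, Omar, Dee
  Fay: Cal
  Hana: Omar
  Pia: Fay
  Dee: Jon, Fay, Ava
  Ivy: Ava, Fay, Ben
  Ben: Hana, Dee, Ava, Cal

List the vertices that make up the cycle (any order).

Ben, Ivy, Hana, Omar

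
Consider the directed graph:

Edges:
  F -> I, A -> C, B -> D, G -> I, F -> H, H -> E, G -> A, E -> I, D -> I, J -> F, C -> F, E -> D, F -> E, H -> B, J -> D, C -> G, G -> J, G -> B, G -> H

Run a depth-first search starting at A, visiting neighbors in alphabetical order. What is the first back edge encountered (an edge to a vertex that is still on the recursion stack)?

G->A

DFS from A (visiting neighbors in alphabetical order); mark gray on enter, black on exit:
A gray
  C gray
    F gray
      E gray
        D gray
          I gray
          I black
        D black
        E→I: I black — skip
      E black
      H gray
        B gray
          B→D: D black — skip
        B black
        H→E: E black — skip
      H black
      F→I: I black — skip
    F black
    G gray
      G→A: A is gray → back edge
First back edge: G → A.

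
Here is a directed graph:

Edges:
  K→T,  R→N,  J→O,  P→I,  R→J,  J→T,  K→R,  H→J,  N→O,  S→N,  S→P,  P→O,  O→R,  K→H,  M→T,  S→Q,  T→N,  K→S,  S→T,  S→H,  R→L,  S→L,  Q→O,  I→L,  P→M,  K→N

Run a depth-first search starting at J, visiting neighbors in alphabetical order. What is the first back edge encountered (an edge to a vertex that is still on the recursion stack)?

R→J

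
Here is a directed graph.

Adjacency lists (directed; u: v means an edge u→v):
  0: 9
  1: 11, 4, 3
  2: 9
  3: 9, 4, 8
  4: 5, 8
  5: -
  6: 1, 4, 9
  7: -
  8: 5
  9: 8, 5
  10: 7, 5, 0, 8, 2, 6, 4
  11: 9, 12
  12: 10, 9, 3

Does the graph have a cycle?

Yes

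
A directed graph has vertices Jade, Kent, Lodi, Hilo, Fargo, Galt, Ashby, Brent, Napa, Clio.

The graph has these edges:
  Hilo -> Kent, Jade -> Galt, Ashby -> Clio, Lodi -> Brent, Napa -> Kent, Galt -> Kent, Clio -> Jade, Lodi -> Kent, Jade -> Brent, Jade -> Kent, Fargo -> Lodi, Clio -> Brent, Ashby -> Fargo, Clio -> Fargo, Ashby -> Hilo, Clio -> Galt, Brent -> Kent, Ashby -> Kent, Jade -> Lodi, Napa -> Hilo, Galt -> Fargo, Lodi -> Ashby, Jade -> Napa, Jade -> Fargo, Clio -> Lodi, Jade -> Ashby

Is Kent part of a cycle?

Kent lies on a cycle iff there is a path from Kent back to itself.
Exploring from Kent, it never reaches itself; equivalently, its strongly connected component is a singleton.

No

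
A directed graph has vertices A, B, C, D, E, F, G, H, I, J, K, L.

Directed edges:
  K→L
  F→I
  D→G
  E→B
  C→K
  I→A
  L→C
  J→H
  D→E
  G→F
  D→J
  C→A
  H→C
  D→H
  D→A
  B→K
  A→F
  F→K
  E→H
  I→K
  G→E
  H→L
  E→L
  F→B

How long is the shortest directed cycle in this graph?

3

For each vertex v, BFS finds the shortest path from v back to v.
The shortest such closed walk is A → F → I → A, length 3.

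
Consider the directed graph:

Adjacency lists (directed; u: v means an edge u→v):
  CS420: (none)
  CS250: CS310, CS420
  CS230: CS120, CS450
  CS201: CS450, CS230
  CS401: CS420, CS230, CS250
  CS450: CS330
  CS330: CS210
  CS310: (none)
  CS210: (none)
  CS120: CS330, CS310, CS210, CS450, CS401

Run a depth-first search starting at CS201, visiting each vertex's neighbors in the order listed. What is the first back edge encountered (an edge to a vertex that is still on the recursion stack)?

DFS from CS201 (visiting each vertex's neighbors in the order listed); mark gray on enter, black on exit:
CS201 gray
  CS450 gray
    CS330 gray
      CS210 gray
      CS210 black
    CS330 black
  CS450 black
  CS230 gray
    CS120 gray
      CS120→CS330: CS330 black — skip
      CS310 gray
      CS310 black
      CS120→CS210: CS210 black — skip
      CS120→CS450: CS450 black — skip
      CS401 gray
        CS420 gray
        CS420 black
        CS401→CS230: CS230 is gray → back edge
First back edge: CS401 → CS230.

CS401->CS230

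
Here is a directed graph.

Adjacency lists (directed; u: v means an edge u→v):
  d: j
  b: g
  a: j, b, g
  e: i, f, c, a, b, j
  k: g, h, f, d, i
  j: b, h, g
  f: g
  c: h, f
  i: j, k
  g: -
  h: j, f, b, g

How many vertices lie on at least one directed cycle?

A vertex is on a directed cycle iff it belongs to a strongly connected component of size ≥ 2 (or has a self-loop).
The vertices on cycles are {h, i, j, k} — 4 in total.

4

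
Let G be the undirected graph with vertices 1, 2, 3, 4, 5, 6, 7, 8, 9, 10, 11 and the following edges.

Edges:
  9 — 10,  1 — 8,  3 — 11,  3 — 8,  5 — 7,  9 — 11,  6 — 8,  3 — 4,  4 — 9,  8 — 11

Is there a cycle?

Yes

DFS, tracking each vertex's parent; an edge to a visited non-parent vertex closes a cycle.
Start from 5:
visit 5 (parent –)
  visit 7 (parent 5)
    7–5: parent, skip
visit 1 (parent –)
  visit 8 (parent 1)
    visit 3 (parent 8)
      visit 4 (parent 3)
        visit 9 (parent 4)
          9–4: parent, skip
          visit 11 (parent 9)
            11–3: 3 visited and ≠ parent → cycle
Cycle: 3 – 4 – 9 – 11 – 3.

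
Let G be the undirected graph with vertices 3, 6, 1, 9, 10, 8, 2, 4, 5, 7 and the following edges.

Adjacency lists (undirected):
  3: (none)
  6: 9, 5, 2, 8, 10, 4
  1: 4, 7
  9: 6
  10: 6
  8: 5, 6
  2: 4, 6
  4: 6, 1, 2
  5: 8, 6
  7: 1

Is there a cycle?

Yes

DFS, tracking each vertex's parent; an edge to a visited non-parent vertex closes a cycle.
Start from 1:
visit 1 (parent –)
  visit 4 (parent 1)
    visit 6 (parent 4)
      visit 9 (parent 6)
        9–6: parent, skip
      visit 5 (parent 6)
        visit 8 (parent 5)
          8–5: parent, skip
          8–6: 6 visited and ≠ parent → cycle
Cycle: 6 – 5 – 8 – 6.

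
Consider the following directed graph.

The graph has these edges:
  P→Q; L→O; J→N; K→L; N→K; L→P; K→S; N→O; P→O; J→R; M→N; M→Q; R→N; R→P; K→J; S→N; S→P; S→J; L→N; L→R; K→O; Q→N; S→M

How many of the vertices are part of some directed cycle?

A vertex is on a directed cycle iff it belongs to a strongly connected component of size ≥ 2 (or has a self-loop).
The vertices on cycles are {J, K, L, M, N, P, Q, R, S} — 9 in total.

9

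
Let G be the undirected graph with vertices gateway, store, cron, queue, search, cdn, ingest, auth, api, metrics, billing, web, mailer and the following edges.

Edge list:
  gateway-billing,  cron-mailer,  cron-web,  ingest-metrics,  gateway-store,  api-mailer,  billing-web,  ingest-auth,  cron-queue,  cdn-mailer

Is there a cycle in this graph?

No

DFS, tracking each vertex's parent; an edge to a visited non-parent vertex closes a cycle.
Start from gateway:
visit gateway (parent –)
  visit store (parent gateway)
    store–gateway: parent, skip
  visit billing (parent gateway)
    billing–gateway: parent, skip
    visit web (parent billing)
      web–billing: parent, skip
      visit cron (parent web)
        cron–web: parent, skip
        visit queue (parent cron)
          queue–cron: parent, skip
        visit mailer (parent cron)
          visit api (parent mailer)
            api–mailer: parent, skip
          mailer–cron: parent, skip
          visit cdn (parent mailer)
            cdn–mailer: parent, skip
visit search (parent –)
visit ingest (parent –)
  visit metrics (parent ingest)
    metrics–ingest: parent, skip
  visit auth (parent ingest)
    auth–ingest: parent, skip
No non-parent visited neighbor found — the graph is a forest.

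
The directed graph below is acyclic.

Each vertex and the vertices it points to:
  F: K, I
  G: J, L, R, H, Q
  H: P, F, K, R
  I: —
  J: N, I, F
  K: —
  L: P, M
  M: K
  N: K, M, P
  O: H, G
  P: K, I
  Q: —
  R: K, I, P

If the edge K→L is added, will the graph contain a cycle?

Yes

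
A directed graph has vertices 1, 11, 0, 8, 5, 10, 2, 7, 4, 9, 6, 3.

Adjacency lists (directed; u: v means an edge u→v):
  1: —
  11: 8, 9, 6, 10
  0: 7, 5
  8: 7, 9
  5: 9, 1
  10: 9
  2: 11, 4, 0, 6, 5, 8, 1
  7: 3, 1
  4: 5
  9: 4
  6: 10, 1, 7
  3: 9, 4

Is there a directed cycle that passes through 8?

No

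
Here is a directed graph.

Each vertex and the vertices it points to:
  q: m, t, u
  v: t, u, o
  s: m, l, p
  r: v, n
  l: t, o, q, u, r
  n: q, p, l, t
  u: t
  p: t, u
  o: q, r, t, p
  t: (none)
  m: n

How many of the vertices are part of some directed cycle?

7

A vertex is on a directed cycle iff it belongs to a strongly connected component of size ≥ 2 (or has a self-loop).
The vertices on cycles are {l, m, n, o, q, r, v} — 7 in total.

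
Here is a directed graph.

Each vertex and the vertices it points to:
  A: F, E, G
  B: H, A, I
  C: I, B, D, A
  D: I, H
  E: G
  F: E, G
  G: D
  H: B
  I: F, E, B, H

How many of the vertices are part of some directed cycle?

8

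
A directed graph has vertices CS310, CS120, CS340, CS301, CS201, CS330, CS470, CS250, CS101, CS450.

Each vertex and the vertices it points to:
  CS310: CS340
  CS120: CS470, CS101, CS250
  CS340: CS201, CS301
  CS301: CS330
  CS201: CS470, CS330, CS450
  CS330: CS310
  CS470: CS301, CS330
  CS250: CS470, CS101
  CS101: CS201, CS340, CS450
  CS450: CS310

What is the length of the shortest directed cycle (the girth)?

For each vertex v, BFS finds the shortest path from v back to v.
The shortest such closed walk is CS340 → CS201 → CS330 → CS310 → CS340, length 4.

4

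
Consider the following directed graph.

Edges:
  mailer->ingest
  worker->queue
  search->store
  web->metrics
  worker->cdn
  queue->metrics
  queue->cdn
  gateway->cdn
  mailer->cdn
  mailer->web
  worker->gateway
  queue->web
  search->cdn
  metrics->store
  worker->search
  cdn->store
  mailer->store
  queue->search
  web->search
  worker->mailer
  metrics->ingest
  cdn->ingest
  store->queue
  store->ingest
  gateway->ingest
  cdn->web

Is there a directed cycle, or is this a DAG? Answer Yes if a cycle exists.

DFS with white/gray/black marking, starting from mailer:
mailer gray
  cdn gray
    web gray
      search gray
        search→cdn: cdn is gray → back edge
Back edge found, so a cycle exists: cdn → web → search → cdn.

Yes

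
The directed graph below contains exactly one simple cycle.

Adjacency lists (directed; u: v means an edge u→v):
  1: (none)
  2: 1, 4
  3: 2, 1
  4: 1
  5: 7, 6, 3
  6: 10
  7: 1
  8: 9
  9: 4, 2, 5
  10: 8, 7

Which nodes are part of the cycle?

5, 6, 8, 9, 10

DFS with gray/black marking from 5:
5 gray
  7 gray
    1 gray
    1 black
  7 black
  6 gray
    10 gray
      8 gray
        9 gray
          4 gray
            4→1: 1 black — skip
          4 black
          2 gray
            2→1: 1 black — skip
            2→4: 4 black — skip
          2 black
          9→5: 5 is gray → back edge
Back edge closes the cycle 5 → 6 → 10 → 8 → 9 → 5; its vertices are {5, 6, 8, 9, 10}.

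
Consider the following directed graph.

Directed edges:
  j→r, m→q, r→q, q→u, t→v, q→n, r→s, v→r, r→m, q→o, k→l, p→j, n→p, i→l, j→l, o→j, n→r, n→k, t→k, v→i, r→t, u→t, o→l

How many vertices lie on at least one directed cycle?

10

A vertex is on a directed cycle iff it belongs to a strongly connected component of size ≥ 2 (or has a self-loop).
The vertices on cycles are {j, m, n, o, p, q, r, t, u, v} — 10 in total.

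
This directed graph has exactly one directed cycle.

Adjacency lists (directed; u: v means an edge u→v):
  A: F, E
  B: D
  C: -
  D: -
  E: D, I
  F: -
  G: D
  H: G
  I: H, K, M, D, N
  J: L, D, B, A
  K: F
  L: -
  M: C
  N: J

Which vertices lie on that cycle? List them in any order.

A, E, I, J, N

DFS with gray/black marking from I:
I gray
  H gray
    G gray
      D gray
      D black
    G black
  H black
  K gray
    F gray
    F black
  K black
  M gray
    C gray
    C black
  M black
  I→D: D black — skip
  N gray
    J gray
      L gray
      L black
      J→D: D black — skip
      B gray
        B→D: D black — skip
      B black
      A gray
        A→F: F black — skip
        E gray
          E→D: D black — skip
          E→I: I is gray → back edge
Back edge closes the cycle I → N → J → A → E → I; its vertices are {A, E, I, J, N}.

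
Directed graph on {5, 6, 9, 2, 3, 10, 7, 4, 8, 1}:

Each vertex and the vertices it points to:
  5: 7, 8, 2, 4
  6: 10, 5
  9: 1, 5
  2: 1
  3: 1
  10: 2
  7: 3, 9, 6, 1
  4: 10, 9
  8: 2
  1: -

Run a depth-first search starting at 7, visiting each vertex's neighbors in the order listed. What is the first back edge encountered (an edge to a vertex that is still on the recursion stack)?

5→7

DFS from 7 (visiting each vertex's neighbors in the order listed); mark gray on enter, black on exit:
7 gray
  3 gray
    1 gray
    1 black
  3 black
  9 gray
    9→1: 1 black — skip
    5 gray
      5→7: 7 is gray → back edge
First back edge: 5 → 7.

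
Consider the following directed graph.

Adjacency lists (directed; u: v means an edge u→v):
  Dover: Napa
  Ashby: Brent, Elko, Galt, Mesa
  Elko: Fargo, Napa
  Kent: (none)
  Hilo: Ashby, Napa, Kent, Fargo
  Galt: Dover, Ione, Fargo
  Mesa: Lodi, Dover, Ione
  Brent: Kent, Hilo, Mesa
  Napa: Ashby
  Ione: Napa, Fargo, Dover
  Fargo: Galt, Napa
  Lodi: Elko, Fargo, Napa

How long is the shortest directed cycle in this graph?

2

For each vertex v, BFS finds the shortest path from v back to v.
The shortest such closed walk is Galt → Fargo → Galt, length 2.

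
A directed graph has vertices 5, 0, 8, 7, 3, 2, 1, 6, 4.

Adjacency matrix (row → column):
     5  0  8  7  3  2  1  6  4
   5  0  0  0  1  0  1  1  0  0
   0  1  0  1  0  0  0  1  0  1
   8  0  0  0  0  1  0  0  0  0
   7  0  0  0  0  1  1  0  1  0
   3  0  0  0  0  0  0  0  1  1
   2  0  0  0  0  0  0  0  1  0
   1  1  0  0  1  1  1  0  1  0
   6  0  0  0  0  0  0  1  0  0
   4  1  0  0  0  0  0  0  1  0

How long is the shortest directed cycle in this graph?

2

For each vertex v, BFS finds the shortest path from v back to v.
The shortest such closed walk is 1 → 5 → 1, length 2.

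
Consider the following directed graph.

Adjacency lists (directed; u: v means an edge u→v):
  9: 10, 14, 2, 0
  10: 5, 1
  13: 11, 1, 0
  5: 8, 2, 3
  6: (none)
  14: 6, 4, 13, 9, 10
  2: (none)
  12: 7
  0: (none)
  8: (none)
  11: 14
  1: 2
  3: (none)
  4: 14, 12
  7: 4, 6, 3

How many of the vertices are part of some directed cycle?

A vertex is on a directed cycle iff it belongs to a strongly connected component of size ≥ 2 (or has a self-loop).
The vertices on cycles are {4, 7, 9, 11, 12, 13, 14} — 7 in total.

7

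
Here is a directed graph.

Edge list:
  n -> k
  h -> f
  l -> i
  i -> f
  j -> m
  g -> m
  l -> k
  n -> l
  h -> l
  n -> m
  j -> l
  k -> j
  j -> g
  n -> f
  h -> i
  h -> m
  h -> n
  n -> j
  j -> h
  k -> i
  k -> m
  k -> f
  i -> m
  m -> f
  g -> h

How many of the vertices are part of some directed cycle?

A vertex is on a directed cycle iff it belongs to a strongly connected component of size ≥ 2 (or has a self-loop).
The vertices on cycles are {g, h, j, k, l, n} — 6 in total.

6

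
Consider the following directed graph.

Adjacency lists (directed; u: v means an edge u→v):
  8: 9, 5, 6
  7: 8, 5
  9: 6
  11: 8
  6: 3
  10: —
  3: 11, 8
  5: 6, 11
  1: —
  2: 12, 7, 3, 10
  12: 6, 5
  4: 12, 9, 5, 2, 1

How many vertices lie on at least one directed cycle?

A vertex is on a directed cycle iff it belongs to a strongly connected component of size ≥ 2 (or has a self-loop).
The vertices on cycles are {3, 5, 6, 8, 9, 11} — 6 in total.

6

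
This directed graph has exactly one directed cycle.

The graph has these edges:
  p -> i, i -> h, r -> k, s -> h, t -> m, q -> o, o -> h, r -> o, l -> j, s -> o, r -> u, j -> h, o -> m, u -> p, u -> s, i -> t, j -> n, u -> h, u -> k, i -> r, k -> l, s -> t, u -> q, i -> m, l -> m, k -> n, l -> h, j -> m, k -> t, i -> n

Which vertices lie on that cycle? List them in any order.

DFS with gray/black marking from r:
r gray
  k gray
    l gray
      h gray
      h black
      m gray
      m black
      j gray
        n gray
        n black
        j→m: m black — skip
        j→h: h black — skip
      j black
    l black
    t gray
      t→m: m black — skip
    t black
    k→n: n black — skip
  k black
  u gray
    u→k: k black — skip
    q gray
      o gray
        o→h: h black — skip
        o→m: m black — skip
      o black
    q black
    p gray
      i gray
        i→m: m black — skip
        i→r: r is gray → back edge
Back edge closes the cycle r → u → p → i → r; its vertices are {i, p, r, u}.

i, p, r, u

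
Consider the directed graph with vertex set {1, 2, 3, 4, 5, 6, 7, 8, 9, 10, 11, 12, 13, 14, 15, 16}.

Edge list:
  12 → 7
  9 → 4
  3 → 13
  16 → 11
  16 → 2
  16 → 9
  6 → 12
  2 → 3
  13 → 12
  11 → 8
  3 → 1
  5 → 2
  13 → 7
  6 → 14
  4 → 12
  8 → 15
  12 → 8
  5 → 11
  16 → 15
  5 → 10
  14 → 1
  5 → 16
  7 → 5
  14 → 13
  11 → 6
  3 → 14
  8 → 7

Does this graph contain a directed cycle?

DFS with white/gray/black marking, starting from 13:
13 gray
  7 gray
    5 gray
      11 gray
        6 gray
          14 gray
            14→13: 13 is gray → back edge
Back edge found, so a cycle exists: 13 → 7 → 5 → 11 → 6 → 14 → 13.

Yes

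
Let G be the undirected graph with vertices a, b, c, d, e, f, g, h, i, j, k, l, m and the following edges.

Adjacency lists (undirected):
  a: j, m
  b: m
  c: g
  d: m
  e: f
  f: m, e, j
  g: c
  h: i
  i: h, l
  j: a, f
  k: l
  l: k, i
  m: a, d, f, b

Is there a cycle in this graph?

DFS, tracking each vertex's parent; an edge to a visited non-parent vertex closes a cycle.
Start from k:
visit k (parent –)
  visit l (parent k)
    l–k: parent, skip
    visit i (parent l)
      visit h (parent i)
        h–i: parent, skip
      i–l: parent, skip
visit a (parent –)
  visit j (parent a)
    j–a: parent, skip
    visit f (parent j)
      visit m (parent f)
        m–a: a visited and ≠ parent → cycle
Cycle: a – j – f – m – a.

Yes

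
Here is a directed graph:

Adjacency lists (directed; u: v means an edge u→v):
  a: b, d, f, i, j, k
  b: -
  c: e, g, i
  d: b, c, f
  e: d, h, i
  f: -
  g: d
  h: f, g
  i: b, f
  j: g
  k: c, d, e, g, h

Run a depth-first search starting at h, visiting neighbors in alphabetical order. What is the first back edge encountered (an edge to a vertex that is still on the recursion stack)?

DFS from h (visiting neighbors in alphabetical order); mark gray on enter, black on exit:
h gray
  f gray
  f black
  g gray
    d gray
      b gray
      b black
      c gray
        e gray
          e→d: d is gray → back edge
First back edge: e → d.

e->d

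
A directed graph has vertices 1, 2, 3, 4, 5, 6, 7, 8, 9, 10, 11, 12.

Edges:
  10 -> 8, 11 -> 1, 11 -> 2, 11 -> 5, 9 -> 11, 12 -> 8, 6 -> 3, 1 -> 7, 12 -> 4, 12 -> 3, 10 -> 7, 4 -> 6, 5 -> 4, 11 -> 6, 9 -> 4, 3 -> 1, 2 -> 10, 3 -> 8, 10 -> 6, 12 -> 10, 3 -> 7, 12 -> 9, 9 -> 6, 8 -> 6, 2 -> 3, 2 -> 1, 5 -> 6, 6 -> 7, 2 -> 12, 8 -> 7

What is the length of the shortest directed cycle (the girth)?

For each vertex v, BFS finds the shortest path from v back to v.
The shortest such closed walk is 3 → 8 → 6 → 3, length 3.

3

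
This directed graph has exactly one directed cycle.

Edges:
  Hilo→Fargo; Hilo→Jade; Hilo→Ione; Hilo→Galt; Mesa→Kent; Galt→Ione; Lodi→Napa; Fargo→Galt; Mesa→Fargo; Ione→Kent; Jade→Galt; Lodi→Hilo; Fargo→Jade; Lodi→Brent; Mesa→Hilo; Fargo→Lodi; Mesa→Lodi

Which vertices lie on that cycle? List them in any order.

DFS with gray/black marking from Fargo:
Fargo gray
  Galt gray
    Ione gray
      Kent gray
      Kent black
    Ione black
  Galt black
  Jade gray
    Jade→Galt: Galt black — skip
  Jade black
  Lodi gray
    Napa gray
    Napa black
    Brent gray
    Brent black
    Hilo gray
      Hilo→Jade: Jade black — skip
      Hilo→Fargo: Fargo is gray → back edge
Back edge closes the cycle Fargo → Lodi → Hilo → Fargo; its vertices are {Hilo, Lodi, Fargo}.

Hilo, Lodi, Fargo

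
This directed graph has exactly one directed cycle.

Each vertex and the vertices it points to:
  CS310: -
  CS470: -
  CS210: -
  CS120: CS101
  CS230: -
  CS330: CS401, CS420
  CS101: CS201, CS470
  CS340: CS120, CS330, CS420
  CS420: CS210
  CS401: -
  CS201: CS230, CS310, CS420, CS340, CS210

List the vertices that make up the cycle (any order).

CS101, CS120, CS201, CS340

DFS with gray/black marking from CS101:
CS101 gray
  CS201 gray
    CS230 gray
    CS230 black
    CS310 gray
    CS310 black
    CS420 gray
      CS210 gray
      CS210 black
    CS420 black
    CS340 gray
      CS120 gray
        CS120→CS101: CS101 is gray → back edge
Back edge closes the cycle CS101 → CS201 → CS340 → CS120 → CS101; its vertices are {CS101, CS120, CS201, CS340}.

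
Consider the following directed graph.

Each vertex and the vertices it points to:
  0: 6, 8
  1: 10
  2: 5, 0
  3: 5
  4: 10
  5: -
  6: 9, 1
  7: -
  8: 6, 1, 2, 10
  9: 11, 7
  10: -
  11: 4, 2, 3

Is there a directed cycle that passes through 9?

Yes

9 is on a cycle iff 9 can reach itself via ≥1 edge.
9 → 11 → 2 → 0 → 6 → 9 — yes.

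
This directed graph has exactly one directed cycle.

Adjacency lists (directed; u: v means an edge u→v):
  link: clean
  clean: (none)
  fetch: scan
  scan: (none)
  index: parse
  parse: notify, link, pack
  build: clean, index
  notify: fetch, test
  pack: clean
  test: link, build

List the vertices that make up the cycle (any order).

test, build, index, parse, notify

DFS with gray/black marking from parse:
parse gray
  notify gray
    fetch gray
      scan gray
      scan black
    fetch black
    test gray
      link gray
        clean gray
        clean black
      link black
      build gray
        build→clean: clean black — skip
        index gray
          index→parse: parse is gray → back edge
Back edge closes the cycle parse → notify → test → build → index → parse; its vertices are {test, build, index, parse, notify}.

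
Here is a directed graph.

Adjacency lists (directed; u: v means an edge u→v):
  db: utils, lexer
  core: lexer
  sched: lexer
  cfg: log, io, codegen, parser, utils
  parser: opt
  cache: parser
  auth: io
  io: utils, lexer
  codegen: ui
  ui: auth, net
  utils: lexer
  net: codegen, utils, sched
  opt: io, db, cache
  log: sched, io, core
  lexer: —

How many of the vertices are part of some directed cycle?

6

A vertex is on a directed cycle iff it belongs to a strongly connected component of size ≥ 2 (or has a self-loop).
The vertices on cycles are {ui, net, opt, cache, parser, codegen} — 6 in total.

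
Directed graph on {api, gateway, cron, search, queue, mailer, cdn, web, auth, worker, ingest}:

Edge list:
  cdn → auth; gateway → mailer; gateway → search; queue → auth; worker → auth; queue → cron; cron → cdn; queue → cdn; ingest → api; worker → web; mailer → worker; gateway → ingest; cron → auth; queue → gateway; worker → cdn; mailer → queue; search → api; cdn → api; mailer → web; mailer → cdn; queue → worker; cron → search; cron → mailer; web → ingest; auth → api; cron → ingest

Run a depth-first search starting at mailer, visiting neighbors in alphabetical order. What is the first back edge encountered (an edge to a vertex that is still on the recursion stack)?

cron->mailer

DFS from mailer (visiting neighbors in alphabetical order); mark gray on enter, black on exit:
mailer gray
  cdn gray
    api gray
    api black
    auth gray
      auth→api: api black — skip
    auth black
  cdn black
  queue gray
    queue→auth: auth black — skip
    queue→cdn: cdn black — skip
    cron gray
      cron→auth: auth black — skip
      cron→cdn: cdn black — skip
      ingest gray
        ingest→api: api black — skip
      ingest black
      cron→mailer: mailer is gray → back edge
First back edge: cron → mailer.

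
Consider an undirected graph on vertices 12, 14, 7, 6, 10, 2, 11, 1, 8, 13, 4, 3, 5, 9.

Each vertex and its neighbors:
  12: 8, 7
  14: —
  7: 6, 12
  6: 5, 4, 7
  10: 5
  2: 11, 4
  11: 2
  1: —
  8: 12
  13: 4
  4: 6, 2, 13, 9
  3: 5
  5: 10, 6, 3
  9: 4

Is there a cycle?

No

DFS, tracking each vertex's parent; an edge to a visited non-parent vertex closes a cycle.
Start from 14:
visit 14 (parent –)
visit 12 (parent –)
  visit 8 (parent 12)
    8–12: parent, skip
  visit 7 (parent 12)
    visit 6 (parent 7)
      visit 5 (parent 6)
        visit 10 (parent 5)
          10–5: parent, skip
        5–6: parent, skip
        visit 3 (parent 5)
          3–5: parent, skip
      visit 4 (parent 6)
        4–6: parent, skip
        visit 2 (parent 4)
          visit 11 (parent 2)
            11–2: parent, skip
          2–4: parent, skip
        visit 13 (parent 4)
          13–4: parent, skip
        visit 9 (parent 4)
          9–4: parent, skip
      6–7: parent, skip
    7–12: parent, skip
visit 1 (parent –)
No non-parent visited neighbor found — the graph is a forest.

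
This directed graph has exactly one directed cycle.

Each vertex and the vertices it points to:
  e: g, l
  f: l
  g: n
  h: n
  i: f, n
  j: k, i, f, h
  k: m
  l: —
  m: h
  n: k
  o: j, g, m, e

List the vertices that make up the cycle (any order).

DFS with gray/black marking from k:
k gray
  m gray
    h gray
      n gray
        n→k: k is gray → back edge
Back edge closes the cycle k → m → h → n → k; its vertices are {h, k, m, n}.

h, k, m, n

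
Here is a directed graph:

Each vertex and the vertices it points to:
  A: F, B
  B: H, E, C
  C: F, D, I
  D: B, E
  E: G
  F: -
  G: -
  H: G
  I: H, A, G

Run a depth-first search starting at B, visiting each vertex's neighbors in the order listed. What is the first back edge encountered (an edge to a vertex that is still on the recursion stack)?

D->B

DFS from B (visiting each vertex's neighbors in the order listed); mark gray on enter, black on exit:
B gray
  H gray
    G gray
    G black
  H black
  E gray
    E→G: G black — skip
  E black
  C gray
    F gray
    F black
    D gray
      D→B: B is gray → back edge
First back edge: D → B.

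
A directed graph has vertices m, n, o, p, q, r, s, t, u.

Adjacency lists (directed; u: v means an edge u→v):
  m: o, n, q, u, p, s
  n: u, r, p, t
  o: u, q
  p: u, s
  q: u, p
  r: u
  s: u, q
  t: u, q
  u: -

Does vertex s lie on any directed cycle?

s is on a cycle iff s can reach itself via ≥1 edge.
s → q → p → s — yes.

Yes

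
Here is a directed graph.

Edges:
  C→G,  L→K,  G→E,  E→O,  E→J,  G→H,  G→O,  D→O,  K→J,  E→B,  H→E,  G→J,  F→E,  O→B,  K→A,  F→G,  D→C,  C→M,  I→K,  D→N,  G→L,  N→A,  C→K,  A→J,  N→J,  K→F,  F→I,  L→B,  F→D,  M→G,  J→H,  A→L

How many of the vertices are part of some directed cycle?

13

A vertex is on a directed cycle iff it belongs to a strongly connected component of size ≥ 2 (or has a self-loop).
The vertices on cycles are {A, C, D, E, F, G, H, I, J, K, L, M, N} — 13 in total.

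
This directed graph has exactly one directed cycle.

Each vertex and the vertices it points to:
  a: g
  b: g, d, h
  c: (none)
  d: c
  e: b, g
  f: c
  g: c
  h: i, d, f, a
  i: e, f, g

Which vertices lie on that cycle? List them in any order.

DFS with gray/black marking from h:
h gray
  i gray
    e gray
      b gray
        g gray
          c gray
          c black
        g black
        d gray
          d→c: c black — skip
        d black
        b→h: h is gray → back edge
Back edge closes the cycle h → i → e → b → h; its vertices are {b, e, h, i}.

b, e, h, i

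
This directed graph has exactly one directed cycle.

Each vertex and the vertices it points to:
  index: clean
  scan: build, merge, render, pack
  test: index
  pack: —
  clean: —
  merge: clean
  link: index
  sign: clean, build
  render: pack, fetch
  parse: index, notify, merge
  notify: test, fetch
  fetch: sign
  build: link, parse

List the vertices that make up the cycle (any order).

sign, build, fetch, parse, notify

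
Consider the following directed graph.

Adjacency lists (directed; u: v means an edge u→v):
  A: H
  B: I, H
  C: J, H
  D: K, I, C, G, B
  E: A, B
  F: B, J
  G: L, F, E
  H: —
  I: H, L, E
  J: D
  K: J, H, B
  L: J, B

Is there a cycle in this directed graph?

DFS with white/gray/black marking, starting from C:
C gray
  J gray
    D gray
      K gray
        K→J: J is gray → back edge
Back edge found, so a cycle exists: J → D → K → J.

Yes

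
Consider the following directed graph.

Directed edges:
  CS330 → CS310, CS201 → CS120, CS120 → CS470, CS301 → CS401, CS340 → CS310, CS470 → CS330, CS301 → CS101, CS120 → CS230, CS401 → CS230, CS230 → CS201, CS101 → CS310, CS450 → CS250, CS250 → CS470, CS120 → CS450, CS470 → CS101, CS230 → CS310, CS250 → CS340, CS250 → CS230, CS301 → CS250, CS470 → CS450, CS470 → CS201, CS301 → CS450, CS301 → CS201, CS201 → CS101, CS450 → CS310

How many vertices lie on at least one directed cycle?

A vertex is on a directed cycle iff it belongs to a strongly connected component of size ≥ 2 (or has a self-loop).
The vertices on cycles are {CS120, CS201, CS230, CS250, CS450, CS470} — 6 in total.

6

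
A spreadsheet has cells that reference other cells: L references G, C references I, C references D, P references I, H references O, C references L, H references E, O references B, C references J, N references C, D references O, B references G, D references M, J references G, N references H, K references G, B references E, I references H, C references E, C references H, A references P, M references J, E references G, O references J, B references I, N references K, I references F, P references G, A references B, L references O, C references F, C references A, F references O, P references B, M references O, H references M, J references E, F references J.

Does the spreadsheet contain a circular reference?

DFS with white/gray/black marking, starting from P:
P gray
  I gray
    F gray
      O gray
        J gray
          E gray
            G gray
            G black
          E black
          J→G: G black — skip
        J black
        B gray
          B→E: E black — skip
          B→I: I is gray → back edge
Back edge found, so a cycle exists: I → F → O → B → I.

Yes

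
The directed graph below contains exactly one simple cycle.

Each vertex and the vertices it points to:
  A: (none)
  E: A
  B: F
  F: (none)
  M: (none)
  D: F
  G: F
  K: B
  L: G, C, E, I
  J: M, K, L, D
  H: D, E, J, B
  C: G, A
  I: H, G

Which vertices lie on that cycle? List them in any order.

DFS with gray/black marking from J:
J gray
  M gray
  M black
  K gray
    B gray
      F gray
      F black
    B black
  K black
  L gray
    G gray
      G→F: F black — skip
    G black
    C gray
      C→G: G black — skip
      A gray
      A black
    C black
    E gray
      E→A: A black — skip
    E black
    I gray
      H gray
        D gray
          D→F: F black — skip
        D black
        H→E: E black — skip
        H→J: J is gray → back edge
Back edge closes the cycle J → L → I → H → J; its vertices are {H, I, J, L}.

H, I, J, L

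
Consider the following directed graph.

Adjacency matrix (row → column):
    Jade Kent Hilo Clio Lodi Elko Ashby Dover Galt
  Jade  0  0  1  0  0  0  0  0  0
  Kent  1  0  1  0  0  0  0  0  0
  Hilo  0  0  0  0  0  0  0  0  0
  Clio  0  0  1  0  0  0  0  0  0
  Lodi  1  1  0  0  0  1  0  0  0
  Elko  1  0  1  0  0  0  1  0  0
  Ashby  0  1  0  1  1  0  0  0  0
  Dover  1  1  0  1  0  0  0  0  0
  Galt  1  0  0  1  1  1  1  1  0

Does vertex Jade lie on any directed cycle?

No

Jade lies on a cycle iff there is a path from Jade back to itself.
Exploring from Jade, it never reaches itself; equivalently, its strongly connected component is a singleton.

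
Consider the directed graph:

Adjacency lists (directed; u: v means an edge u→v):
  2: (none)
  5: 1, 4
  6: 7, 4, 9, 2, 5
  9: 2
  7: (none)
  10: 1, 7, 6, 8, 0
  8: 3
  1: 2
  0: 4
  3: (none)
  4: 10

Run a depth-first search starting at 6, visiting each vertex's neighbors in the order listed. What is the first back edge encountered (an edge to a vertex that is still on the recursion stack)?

DFS from 6 (visiting each vertex's neighbors in the order listed); mark gray on enter, black on exit:
6 gray
  7 gray
  7 black
  4 gray
    10 gray
      1 gray
        2 gray
        2 black
      1 black
      10→7: 7 black — skip
      10→6: 6 is gray → back edge
First back edge: 10 → 6.

10→6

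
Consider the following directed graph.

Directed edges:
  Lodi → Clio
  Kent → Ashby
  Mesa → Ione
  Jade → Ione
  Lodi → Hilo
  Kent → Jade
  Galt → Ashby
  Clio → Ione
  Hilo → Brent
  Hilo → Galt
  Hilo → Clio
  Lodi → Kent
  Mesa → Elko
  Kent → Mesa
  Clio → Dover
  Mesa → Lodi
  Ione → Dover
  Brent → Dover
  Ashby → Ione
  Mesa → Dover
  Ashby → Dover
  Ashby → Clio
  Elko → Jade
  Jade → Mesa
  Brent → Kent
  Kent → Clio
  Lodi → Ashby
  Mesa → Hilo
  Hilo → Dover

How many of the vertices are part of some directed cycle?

7

A vertex is on a directed cycle iff it belongs to a strongly connected component of size ≥ 2 (or has a self-loop).
The vertices on cycles are {Elko, Hilo, Jade, Kent, Lodi, Mesa, Brent} — 7 in total.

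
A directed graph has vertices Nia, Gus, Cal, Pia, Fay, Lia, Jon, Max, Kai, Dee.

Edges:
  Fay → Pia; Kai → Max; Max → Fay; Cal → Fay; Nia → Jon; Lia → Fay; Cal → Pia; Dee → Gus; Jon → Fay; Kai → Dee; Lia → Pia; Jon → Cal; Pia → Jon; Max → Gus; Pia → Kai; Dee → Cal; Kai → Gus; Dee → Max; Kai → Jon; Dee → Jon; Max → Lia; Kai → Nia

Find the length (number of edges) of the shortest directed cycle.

3

For each vertex v, BFS finds the shortest path from v back to v.
The shortest such closed walk is Jon → Cal → Pia → Jon, length 3.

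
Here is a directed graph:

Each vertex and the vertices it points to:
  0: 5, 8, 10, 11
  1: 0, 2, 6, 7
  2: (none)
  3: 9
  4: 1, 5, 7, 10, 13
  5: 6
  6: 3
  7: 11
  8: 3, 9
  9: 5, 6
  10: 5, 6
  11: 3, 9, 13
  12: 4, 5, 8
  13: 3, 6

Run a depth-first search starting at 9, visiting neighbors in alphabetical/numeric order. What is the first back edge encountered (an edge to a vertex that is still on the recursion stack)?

3->9

DFS from 9 (visiting neighbors in alphabetical/numeric order); mark gray on enter, black on exit:
9 gray
  5 gray
    6 gray
      3 gray
        3→9: 9 is gray → back edge
First back edge: 3 → 9.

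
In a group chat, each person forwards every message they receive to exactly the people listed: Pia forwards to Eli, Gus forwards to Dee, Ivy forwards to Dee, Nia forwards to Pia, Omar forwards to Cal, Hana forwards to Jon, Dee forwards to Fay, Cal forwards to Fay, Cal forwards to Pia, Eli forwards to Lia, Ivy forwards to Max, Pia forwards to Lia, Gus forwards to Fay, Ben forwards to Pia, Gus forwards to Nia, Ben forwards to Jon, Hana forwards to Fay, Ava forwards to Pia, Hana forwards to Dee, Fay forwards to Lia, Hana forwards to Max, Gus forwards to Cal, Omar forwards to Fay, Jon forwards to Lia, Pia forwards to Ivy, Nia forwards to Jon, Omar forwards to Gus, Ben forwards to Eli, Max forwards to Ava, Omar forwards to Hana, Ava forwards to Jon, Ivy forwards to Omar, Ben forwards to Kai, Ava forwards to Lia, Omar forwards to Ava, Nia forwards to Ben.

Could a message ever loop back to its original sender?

Yes

DFS with white/gray/black marking, starting from Omar:
Omar gray
  Ava gray
    Lia gray
    Lia black
    Pia gray
      Pia→Lia: Lia black — skip
      Eli gray
        Eli→Lia: Lia black — skip
      Eli black
      Ivy gray
        Ivy→Omar: Omar is gray → back edge
Back edge found, so a cycle exists: Omar → Ava → Pia → Ivy → Omar.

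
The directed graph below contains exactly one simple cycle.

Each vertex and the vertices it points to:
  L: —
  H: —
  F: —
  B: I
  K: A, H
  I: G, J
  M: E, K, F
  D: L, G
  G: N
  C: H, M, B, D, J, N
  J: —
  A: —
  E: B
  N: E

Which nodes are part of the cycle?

DFS with gray/black marking from B:
B gray
  I gray
    G gray
      N gray
        E gray
          E→B: B is gray → back edge
Back edge closes the cycle B → I → G → N → E → B; its vertices are {B, E, G, I, N}.

B, E, G, I, N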